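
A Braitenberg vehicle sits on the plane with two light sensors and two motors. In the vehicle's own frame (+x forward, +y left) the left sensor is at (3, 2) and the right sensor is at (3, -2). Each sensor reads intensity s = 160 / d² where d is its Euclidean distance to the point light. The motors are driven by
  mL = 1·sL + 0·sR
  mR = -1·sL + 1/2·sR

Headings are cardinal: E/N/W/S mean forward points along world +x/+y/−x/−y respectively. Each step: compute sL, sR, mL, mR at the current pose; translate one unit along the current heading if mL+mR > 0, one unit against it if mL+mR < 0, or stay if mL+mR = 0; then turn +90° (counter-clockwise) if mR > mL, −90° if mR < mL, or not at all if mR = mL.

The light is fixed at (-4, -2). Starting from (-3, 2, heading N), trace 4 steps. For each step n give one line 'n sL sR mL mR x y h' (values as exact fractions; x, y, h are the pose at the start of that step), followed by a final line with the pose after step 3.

n=0: pose=(-3,2,N); sL=16/5, sR=80/29; mL=16/5, mR=-264/145; mL+mR=40/29 → advance +1; mR−mL=-728/145 → turn -1·90°
n=1: pose=(-3,3,E); sL=32/13, sR=32/5; mL=32/13, mR=48/65; mL+mR=16/5 → advance +1; mR−mL=-112/65 → turn -1·90°
n=2: pose=(-2,3,S); sL=8, sR=40; mL=8, mR=12; mL+mR=20 → advance +1; mR−mL=4 → turn +1·90°
n=3: pose=(-2,2,E); sL=160/61, sR=160/29; mL=160/61, mR=240/1769; mL+mR=80/29 → advance +1; mR−mL=-4400/1769 → turn -1·90°

0 16/5 80/29 16/5 -264/145 -3 2 N
1 32/13 32/5 32/13 48/65 -3 3 E
2 8 40 8 12 -2 3 S
3 160/61 160/29 160/61 240/1769 -2 2 E
final -1 2 S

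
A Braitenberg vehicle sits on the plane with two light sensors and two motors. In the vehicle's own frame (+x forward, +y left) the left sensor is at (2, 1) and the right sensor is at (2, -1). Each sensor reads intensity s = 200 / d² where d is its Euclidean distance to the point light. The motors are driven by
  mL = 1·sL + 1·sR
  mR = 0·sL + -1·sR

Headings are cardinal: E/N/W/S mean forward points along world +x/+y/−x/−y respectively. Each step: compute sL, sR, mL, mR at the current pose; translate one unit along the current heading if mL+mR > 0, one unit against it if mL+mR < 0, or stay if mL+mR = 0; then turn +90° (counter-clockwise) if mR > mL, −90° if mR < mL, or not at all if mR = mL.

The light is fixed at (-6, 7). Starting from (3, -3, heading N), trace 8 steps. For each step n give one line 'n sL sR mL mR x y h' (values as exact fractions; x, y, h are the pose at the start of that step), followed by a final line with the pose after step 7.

0 25/16 50/41 1825/656 -50/41 3 -3 N
1 40/37 200/221 16240/8177 -200/221 3 -2 E
2 100/121 100/101 22200/12221 -100/101 4 -2 S
3 40/37 40/29 2640/1073 -40/29 4 -3 W
4 25/16 50/41 1825/656 -50/41 3 -3 N
5 40/37 200/221 16240/8177 -200/221 3 -2 E
6 100/121 100/101 22200/12221 -100/101 4 -2 S
7 40/37 40/29 2640/1073 -40/29 4 -3 W
final 3 -3 N

n=0: pose=(3,-3,N); sL=25/16, sR=50/41; mL=1825/656, mR=-50/41; mL+mR=25/16 → advance +1; mR−mL=-2625/656 → turn -1·90°
n=1: pose=(3,-2,E); sL=40/37, sR=200/221; mL=16240/8177, mR=-200/221; mL+mR=40/37 → advance +1; mR−mL=-23640/8177 → turn -1·90°
n=2: pose=(4,-2,S); sL=100/121, sR=100/101; mL=22200/12221, mR=-100/101; mL+mR=100/121 → advance +1; mR−mL=-34300/12221 → turn -1·90°
n=3: pose=(4,-3,W); sL=40/37, sR=40/29; mL=2640/1073, mR=-40/29; mL+mR=40/37 → advance +1; mR−mL=-4120/1073 → turn -1·90°
n=4: pose=(3,-3,N); sL=25/16, sR=50/41; mL=1825/656, mR=-50/41; mL+mR=25/16 → advance +1; mR−mL=-2625/656 → turn -1·90°
n=5: pose=(3,-2,E); sL=40/37, sR=200/221; mL=16240/8177, mR=-200/221; mL+mR=40/37 → advance +1; mR−mL=-23640/8177 → turn -1·90°
n=6: pose=(4,-2,S); sL=100/121, sR=100/101; mL=22200/12221, mR=-100/101; mL+mR=100/121 → advance +1; mR−mL=-34300/12221 → turn -1·90°
n=7: pose=(4,-3,W); sL=40/37, sR=40/29; mL=2640/1073, mR=-40/29; mL+mR=40/37 → advance +1; mR−mL=-4120/1073 → turn -1·90°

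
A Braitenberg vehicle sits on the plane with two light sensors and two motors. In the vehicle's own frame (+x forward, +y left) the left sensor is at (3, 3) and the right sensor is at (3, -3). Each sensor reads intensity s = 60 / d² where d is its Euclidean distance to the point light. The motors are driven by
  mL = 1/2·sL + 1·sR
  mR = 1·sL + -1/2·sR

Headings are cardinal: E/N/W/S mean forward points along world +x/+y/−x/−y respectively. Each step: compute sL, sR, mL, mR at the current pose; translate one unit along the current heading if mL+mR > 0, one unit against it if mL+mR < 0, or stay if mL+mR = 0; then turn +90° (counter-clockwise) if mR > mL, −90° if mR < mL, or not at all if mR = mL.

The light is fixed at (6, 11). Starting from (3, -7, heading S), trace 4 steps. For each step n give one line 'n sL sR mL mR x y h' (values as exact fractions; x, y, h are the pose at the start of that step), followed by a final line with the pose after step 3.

n=0: pose=(3,-7,S); sL=20/147, sR=20/159; mL=1510/7791, mR=190/2597; mL+mR=2080/7791 → advance +1; mR−mL=-940/7791 → turn -1·90°
n=1: pose=(3,-8,W); sL=3/26, sR=15/73; mL=999/3796, mR=12/949; mL+mR=1047/3796 → advance +1; mR−mL=-951/3796 → turn -1·90°
n=2: pose=(2,-8,N); sL=12/61, sR=60/257; mL=5202/15677, mR=1254/15677; mL+mR=6456/15677 → advance +1; mR−mL=-3948/15677 → turn -1·90°
n=3: pose=(2,-7,E); sL=30/113, sR=30/221; mL=6705/24973, mR=4935/24973; mL+mR=11640/24973 → advance +1; mR−mL=-1770/24973 → turn -1·90°

0 20/147 20/159 1510/7791 190/2597 3 -7 S
1 3/26 15/73 999/3796 12/949 3 -8 W
2 12/61 60/257 5202/15677 1254/15677 2 -8 N
3 30/113 30/221 6705/24973 4935/24973 2 -7 E
final 3 -7 S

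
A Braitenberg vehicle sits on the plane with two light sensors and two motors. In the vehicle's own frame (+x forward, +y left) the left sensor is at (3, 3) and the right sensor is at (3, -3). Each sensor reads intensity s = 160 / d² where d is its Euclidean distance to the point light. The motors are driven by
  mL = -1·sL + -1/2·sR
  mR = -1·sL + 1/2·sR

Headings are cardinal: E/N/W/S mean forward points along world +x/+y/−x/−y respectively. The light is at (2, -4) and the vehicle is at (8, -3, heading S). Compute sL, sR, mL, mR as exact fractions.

32/17 160/13 -1776/221 944/221

left sensor world pos  = (11, -6); dL² = 85
right sensor world pos = (5, -6); dR² = 13
sL = 160/85 = 32/17
sR = 160/13 = 160/13
mL = -1·sL + -1/2·sR = -1776/221
mR = -1·sL + 1/2·sR = 944/221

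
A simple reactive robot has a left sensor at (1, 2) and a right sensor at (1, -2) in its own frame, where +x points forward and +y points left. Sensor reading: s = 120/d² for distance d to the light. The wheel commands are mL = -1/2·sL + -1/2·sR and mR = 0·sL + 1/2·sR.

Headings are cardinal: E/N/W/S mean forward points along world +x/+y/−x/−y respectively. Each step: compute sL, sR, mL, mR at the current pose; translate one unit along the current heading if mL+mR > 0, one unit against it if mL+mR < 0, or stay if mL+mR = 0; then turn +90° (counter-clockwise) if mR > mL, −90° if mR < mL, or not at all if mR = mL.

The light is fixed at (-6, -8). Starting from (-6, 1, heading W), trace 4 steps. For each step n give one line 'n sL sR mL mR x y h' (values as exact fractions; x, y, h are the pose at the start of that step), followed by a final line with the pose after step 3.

0 12/5 60/61 -516/305 30/61 -6 1 W
1 120/73 24/13 -1656/949 12/13 -5 1 S
2 30/37 30/17 -810/629 15/17 -5 2 E
3 24/25 24/25 -24/25 12/25 -6 2 N
final -6 1 W

n=0: pose=(-6,1,W); sL=12/5, sR=60/61; mL=-516/305, mR=30/61; mL+mR=-6/5 → advance -1; mR−mL=666/305 → turn +1·90°
n=1: pose=(-5,1,S); sL=120/73, sR=24/13; mL=-1656/949, mR=12/13; mL+mR=-60/73 → advance -1; mR−mL=2532/949 → turn +1·90°
n=2: pose=(-5,2,E); sL=30/37, sR=30/17; mL=-810/629, mR=15/17; mL+mR=-15/37 → advance -1; mR−mL=1365/629 → turn +1·90°
n=3: pose=(-6,2,N); sL=24/25, sR=24/25; mL=-24/25, mR=12/25; mL+mR=-12/25 → advance -1; mR−mL=36/25 → turn +1·90°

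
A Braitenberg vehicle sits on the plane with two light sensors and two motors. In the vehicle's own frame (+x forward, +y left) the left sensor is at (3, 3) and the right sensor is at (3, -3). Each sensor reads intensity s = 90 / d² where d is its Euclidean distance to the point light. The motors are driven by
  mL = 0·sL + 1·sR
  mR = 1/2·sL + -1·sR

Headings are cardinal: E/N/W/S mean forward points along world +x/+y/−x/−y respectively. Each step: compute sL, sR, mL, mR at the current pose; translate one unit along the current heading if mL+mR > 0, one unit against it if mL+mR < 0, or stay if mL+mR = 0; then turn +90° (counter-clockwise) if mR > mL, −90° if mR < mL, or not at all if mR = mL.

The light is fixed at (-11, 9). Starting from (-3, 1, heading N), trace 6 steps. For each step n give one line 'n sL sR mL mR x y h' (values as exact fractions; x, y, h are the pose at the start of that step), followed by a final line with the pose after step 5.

n=0: pose=(-3,1,N); sL=9/5, sR=45/73; mL=45/73, mR=207/730; mL+mR=9/10 → advance +1; mR−mL=-243/730 → turn -1·90°
n=1: pose=(-3,2,E); sL=90/137, sR=90/221; mL=90/221, mR=-2385/30277; mL+mR=45/137 → advance +1; mR−mL=-14715/30277 → turn -1·90°
n=2: pose=(-2,2,S); sL=45/122, sR=45/68; mL=45/68, mR=-495/1037; mL+mR=45/244 → advance +1; mR−mL=-4725/4148 → turn -1·90°
n=3: pose=(-2,1,W); sL=90/157, sR=90/61; mL=90/61, mR=-11385/9577; mL+mR=45/157 → advance +1; mR−mL=-25515/9577 → turn -1·90°
n=4: pose=(-3,1,N); sL=9/5, sR=45/73; mL=45/73, mR=207/730; mL+mR=9/10 → advance +1; mR−mL=-243/730 → turn -1·90°
n=5: pose=(-3,2,E); sL=90/137, sR=90/221; mL=90/221, mR=-2385/30277; mL+mR=45/137 → advance +1; mR−mL=-14715/30277 → turn -1·90°

0 9/5 45/73 45/73 207/730 -3 1 N
1 90/137 90/221 90/221 -2385/30277 -3 2 E
2 45/122 45/68 45/68 -495/1037 -2 2 S
3 90/157 90/61 90/61 -11385/9577 -2 1 W
4 9/5 45/73 45/73 207/730 -3 1 N
5 90/137 90/221 90/221 -2385/30277 -3 2 E
final -2 2 S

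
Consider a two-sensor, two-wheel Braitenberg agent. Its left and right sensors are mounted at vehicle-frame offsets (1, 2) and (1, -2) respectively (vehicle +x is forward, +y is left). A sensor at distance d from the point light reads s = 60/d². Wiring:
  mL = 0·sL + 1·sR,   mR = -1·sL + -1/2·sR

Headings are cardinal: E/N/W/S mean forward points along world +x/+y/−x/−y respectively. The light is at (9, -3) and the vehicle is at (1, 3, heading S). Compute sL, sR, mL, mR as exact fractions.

60/61 12/25 12/25 -1866/1525

left sensor world pos  = (3, 2); dL² = 61
right sensor world pos = (-1, 2); dR² = 125
sL = 60/61 = 60/61
sR = 60/125 = 12/25
mL = 0·sL + 1·sR = 12/25
mR = -1·sL + -1/2·sR = -1866/1525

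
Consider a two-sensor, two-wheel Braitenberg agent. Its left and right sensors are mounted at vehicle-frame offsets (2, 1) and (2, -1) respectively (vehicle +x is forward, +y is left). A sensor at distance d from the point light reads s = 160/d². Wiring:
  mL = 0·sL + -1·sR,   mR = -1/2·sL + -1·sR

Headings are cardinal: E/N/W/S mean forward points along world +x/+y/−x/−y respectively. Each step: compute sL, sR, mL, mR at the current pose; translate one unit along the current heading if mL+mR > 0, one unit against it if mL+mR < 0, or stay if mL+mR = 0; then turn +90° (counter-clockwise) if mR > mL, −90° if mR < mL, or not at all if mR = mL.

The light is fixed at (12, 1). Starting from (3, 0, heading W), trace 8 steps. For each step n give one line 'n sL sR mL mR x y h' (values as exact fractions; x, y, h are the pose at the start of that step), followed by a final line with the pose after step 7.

0 32/25 160/121 -160/121 -5936/3025 3 0 W
1 80/41 16/5 -16/5 -856/205 4 0 N
2 160/37 32/9 -32/9 -1904/333 4 -1 E
3 2 40/29 -40/29 -69/29 3 -1 S
4 32/25 160/121 -160/121 -5936/3025 3 0 W
5 80/41 16/5 -16/5 -856/205 4 0 N
6 160/37 32/9 -32/9 -1904/333 4 -1 E
7 2 40/29 -40/29 -69/29 3 -1 S
final 3 0 W

n=0: pose=(3,0,W); sL=32/25, sR=160/121; mL=-160/121, mR=-5936/3025; mL+mR=-9936/3025 → advance -1; mR−mL=-16/25 → turn -1·90°
n=1: pose=(4,0,N); sL=80/41, sR=16/5; mL=-16/5, mR=-856/205; mL+mR=-1512/205 → advance -1; mR−mL=-40/41 → turn -1·90°
n=2: pose=(4,-1,E); sL=160/37, sR=32/9; mL=-32/9, mR=-1904/333; mL+mR=-3088/333 → advance -1; mR−mL=-80/37 → turn -1·90°
n=3: pose=(3,-1,S); sL=2, sR=40/29; mL=-40/29, mR=-69/29; mL+mR=-109/29 → advance -1; mR−mL=-1 → turn -1·90°
n=4: pose=(3,0,W); sL=32/25, sR=160/121; mL=-160/121, mR=-5936/3025; mL+mR=-9936/3025 → advance -1; mR−mL=-16/25 → turn -1·90°
n=5: pose=(4,0,N); sL=80/41, sR=16/5; mL=-16/5, mR=-856/205; mL+mR=-1512/205 → advance -1; mR−mL=-40/41 → turn -1·90°
n=6: pose=(4,-1,E); sL=160/37, sR=32/9; mL=-32/9, mR=-1904/333; mL+mR=-3088/333 → advance -1; mR−mL=-80/37 → turn -1·90°
n=7: pose=(3,-1,S); sL=2, sR=40/29; mL=-40/29, mR=-69/29; mL+mR=-109/29 → advance -1; mR−mL=-1 → turn -1·90°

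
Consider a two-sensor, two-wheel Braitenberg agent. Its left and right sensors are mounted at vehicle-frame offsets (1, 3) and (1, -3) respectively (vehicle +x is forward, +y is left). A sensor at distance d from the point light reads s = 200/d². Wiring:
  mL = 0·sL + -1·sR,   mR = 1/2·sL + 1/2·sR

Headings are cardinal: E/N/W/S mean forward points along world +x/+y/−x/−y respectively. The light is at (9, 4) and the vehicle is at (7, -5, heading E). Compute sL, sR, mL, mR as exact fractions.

left sensor world pos  = (8, -2); dL² = 37
right sensor world pos = (8, -8); dR² = 145
sL = 200/37 = 200/37
sR = 200/145 = 40/29
mL = 0·sL + -1·sR = -40/29
mR = 1/2·sL + 1/2·sR = 3640/1073

200/37 40/29 -40/29 3640/1073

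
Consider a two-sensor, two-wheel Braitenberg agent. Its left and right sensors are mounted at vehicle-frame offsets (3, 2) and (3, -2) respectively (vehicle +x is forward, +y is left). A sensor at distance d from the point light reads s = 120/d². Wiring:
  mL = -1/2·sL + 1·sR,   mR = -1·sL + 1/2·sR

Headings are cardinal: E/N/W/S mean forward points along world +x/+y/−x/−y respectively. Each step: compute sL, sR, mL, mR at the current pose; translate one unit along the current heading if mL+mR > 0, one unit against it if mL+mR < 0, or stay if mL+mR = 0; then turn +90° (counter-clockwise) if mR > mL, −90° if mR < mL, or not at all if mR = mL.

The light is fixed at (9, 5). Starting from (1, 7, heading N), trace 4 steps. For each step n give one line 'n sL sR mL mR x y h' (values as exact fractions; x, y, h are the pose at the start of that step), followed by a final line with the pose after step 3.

0 24/25 120/61 2268/1525 36/1525 1 7 N
1 12/5 60/13 222/65 -6/65 1 8 E
2 24/5 40/27 -124/135 -548/135 2 8 S
3 15/13 15/17 135/442 -315/442 2 9 W
final 3 9 N

n=0: pose=(1,7,N); sL=24/25, sR=120/61; mL=2268/1525, mR=36/1525; mL+mR=2304/1525 → advance +1; mR−mL=-2232/1525 → turn -1·90°
n=1: pose=(1,8,E); sL=12/5, sR=60/13; mL=222/65, mR=-6/65; mL+mR=216/65 → advance +1; mR−mL=-228/65 → turn -1·90°
n=2: pose=(2,8,S); sL=24/5, sR=40/27; mL=-124/135, mR=-548/135; mL+mR=-224/45 → advance -1; mR−mL=-424/135 → turn -1·90°
n=3: pose=(2,9,W); sL=15/13, sR=15/17; mL=135/442, mR=-315/442; mL+mR=-90/221 → advance -1; mR−mL=-225/221 → turn -1·90°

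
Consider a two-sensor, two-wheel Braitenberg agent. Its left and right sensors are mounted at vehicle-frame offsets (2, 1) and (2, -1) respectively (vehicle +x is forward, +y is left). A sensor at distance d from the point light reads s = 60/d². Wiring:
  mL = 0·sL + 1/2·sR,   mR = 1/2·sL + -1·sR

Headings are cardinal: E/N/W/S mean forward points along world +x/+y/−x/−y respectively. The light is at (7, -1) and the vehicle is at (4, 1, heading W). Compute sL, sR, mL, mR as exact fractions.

30/13 30/17 15/17 -135/221

left sensor world pos  = (2, 0); dL² = 26
right sensor world pos = (2, 2); dR² = 34
sL = 60/26 = 30/13
sR = 60/34 = 30/17
mL = 0·sL + 1/2·sR = 15/17
mR = 1/2·sL + -1·sR = -135/221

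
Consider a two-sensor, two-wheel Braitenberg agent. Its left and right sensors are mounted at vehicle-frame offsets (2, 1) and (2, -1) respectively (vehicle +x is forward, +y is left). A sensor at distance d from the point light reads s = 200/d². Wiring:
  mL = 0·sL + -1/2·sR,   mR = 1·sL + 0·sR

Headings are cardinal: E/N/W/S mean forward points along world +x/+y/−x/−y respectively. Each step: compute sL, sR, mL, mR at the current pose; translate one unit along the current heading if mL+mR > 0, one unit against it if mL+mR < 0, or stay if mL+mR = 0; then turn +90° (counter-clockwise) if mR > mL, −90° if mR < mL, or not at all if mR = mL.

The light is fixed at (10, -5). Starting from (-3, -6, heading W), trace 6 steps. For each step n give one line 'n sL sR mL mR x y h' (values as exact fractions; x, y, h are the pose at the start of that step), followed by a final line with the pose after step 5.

0 200/229 8/9 -4/9 200/229 -3 -6 W
1 100/89 100/117 -50/117 100/89 -4 -6 S
2 40/29 200/153 -100/153 40/29 -4 -7 E
3 50/49 25/18 -25/36 50/49 -3 -7 N
4 200/229 8/9 -4/9 200/229 -3 -6 W
5 100/89 100/117 -50/117 100/89 -4 -6 S
final -4 -7 E

n=0: pose=(-3,-6,W); sL=200/229, sR=8/9; mL=-4/9, mR=200/229; mL+mR=884/2061 → advance +1; mR−mL=2716/2061 → turn +1·90°
n=1: pose=(-4,-6,S); sL=100/89, sR=100/117; mL=-50/117, mR=100/89; mL+mR=7250/10413 → advance +1; mR−mL=16150/10413 → turn +1·90°
n=2: pose=(-4,-7,E); sL=40/29, sR=200/153; mL=-100/153, mR=40/29; mL+mR=3220/4437 → advance +1; mR−mL=9020/4437 → turn +1·90°
n=3: pose=(-3,-7,N); sL=50/49, sR=25/18; mL=-25/36, mR=50/49; mL+mR=575/1764 → advance +1; mR−mL=3025/1764 → turn +1·90°
n=4: pose=(-3,-6,W); sL=200/229, sR=8/9; mL=-4/9, mR=200/229; mL+mR=884/2061 → advance +1; mR−mL=2716/2061 → turn +1·90°
n=5: pose=(-4,-6,S); sL=100/89, sR=100/117; mL=-50/117, mR=100/89; mL+mR=7250/10413 → advance +1; mR−mL=16150/10413 → turn +1·90°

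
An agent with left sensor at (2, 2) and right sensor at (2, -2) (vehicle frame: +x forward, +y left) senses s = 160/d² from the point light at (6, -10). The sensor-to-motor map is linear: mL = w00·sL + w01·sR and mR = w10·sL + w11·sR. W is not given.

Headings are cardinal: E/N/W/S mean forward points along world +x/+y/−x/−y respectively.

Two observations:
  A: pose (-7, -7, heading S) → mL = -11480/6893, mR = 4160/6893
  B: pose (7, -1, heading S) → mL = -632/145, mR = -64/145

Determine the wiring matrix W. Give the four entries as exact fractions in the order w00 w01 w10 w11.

-1 -1/2 1 -1

obs A: pose=(-7,-7,S) → sL=80/61, sR=80/113, mL=-11480/6893, mR=4160/6893
obs B: pose=(7,-1,S) → sL=80/29, sR=16/5, mL=-632/145, mR=-64/145
sensor matrix S = [[80/61, 80/113], [80/29, 16/5]]; det S = 448512/199897
solve [mL_A; mL_B] = S·[w00; w01] and [mR_A; mR_B] = S·[w10; w11]:
  w00 = -1, w01 = -1/2, w10 = 1, w11 = -1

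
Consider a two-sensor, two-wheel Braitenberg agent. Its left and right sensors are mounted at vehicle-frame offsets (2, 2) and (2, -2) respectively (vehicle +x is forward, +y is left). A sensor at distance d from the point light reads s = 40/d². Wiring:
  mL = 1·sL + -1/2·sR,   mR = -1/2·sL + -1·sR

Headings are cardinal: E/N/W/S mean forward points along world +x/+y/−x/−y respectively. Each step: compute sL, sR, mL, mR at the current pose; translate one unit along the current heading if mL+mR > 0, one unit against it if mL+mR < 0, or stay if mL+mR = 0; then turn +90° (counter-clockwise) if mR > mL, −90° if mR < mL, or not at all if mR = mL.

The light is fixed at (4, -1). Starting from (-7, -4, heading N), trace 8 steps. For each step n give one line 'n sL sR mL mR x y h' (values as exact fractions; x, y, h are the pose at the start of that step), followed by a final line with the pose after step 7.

n=0: pose=(-7,-4,N); sL=4/17, sR=20/41; mL=-6/697, mR=-422/697; mL+mR=-428/697 → advance -1; mR−mL=-416/697 → turn -1·90°
n=1: pose=(-7,-5,E); sL=8/17, sR=40/117; mL=596/1989, mR=-1148/1989; mL+mR=-184/663 → advance -1; mR−mL=-1744/1989 → turn -1·90°
n=2: pose=(-8,-5,S); sL=5/17, sR=5/29; mL=205/986, mR=-315/986; mL+mR=-55/493 → advance -1; mR−mL=-260/493 → turn -1·90°
n=3: pose=(-8,-4,W); sL=40/221, sR=40/197; mL=3460/43537, mR=-12780/43537; mL+mR=-9320/43537 → advance -1; mR−mL=-16240/43537 → turn -1·90°
n=4: pose=(-7,-4,N); sL=4/17, sR=20/41; mL=-6/697, mR=-422/697; mL+mR=-428/697 → advance -1; mR−mL=-416/697 → turn -1·90°
n=5: pose=(-7,-5,E); sL=8/17, sR=40/117; mL=596/1989, mR=-1148/1989; mL+mR=-184/663 → advance -1; mR−mL=-1744/1989 → turn -1·90°
n=6: pose=(-8,-5,S); sL=5/17, sR=5/29; mL=205/986, mR=-315/986; mL+mR=-55/493 → advance -1; mR−mL=-260/493 → turn -1·90°
n=7: pose=(-8,-4,W); sL=40/221, sR=40/197; mL=3460/43537, mR=-12780/43537; mL+mR=-9320/43537 → advance -1; mR−mL=-16240/43537 → turn -1·90°

0 4/17 20/41 -6/697 -422/697 -7 -4 N
1 8/17 40/117 596/1989 -1148/1989 -7 -5 E
2 5/17 5/29 205/986 -315/986 -8 -5 S
3 40/221 40/197 3460/43537 -12780/43537 -8 -4 W
4 4/17 20/41 -6/697 -422/697 -7 -4 N
5 8/17 40/117 596/1989 -1148/1989 -7 -5 E
6 5/17 5/29 205/986 -315/986 -8 -5 S
7 40/221 40/197 3460/43537 -12780/43537 -8 -4 W
final -7 -4 N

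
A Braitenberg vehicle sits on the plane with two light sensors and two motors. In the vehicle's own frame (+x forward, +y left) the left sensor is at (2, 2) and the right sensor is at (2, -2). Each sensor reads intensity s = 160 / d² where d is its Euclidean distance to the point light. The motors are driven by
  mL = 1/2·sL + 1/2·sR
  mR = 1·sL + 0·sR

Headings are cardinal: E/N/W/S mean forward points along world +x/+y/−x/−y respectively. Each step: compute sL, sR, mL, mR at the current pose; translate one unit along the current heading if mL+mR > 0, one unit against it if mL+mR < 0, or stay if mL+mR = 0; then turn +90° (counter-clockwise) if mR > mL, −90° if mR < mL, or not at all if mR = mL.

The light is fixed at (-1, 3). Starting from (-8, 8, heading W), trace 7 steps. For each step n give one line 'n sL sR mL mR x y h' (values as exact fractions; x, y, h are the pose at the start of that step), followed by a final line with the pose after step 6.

n=0: pose=(-8,8,W); sL=16/9, sR=16/13; mL=176/117, mR=16/9; mL+mR=128/39 → advance +1; mR−mL=32/117 → turn +1·90°
n=1: pose=(-9,8,S); sL=32/9, sR=160/109; mL=2464/981, mR=32/9; mL+mR=1984/327 → advance +1; mR−mL=1024/981 → turn +1·90°
n=2: pose=(-9,7,E); sL=20/9, sR=4; mL=28/9, mR=20/9; mL+mR=16/3 → advance +1; mR−mL=-8/9 → turn -1·90°
n=3: pose=(-8,7,S); sL=160/29, sR=32/17; mL=1824/493, mR=160/29; mL+mR=4544/493 → advance +1; mR−mL=896/493 → turn +1·90°
n=4: pose=(-8,6,E); sL=16/5, sR=80/13; mL=304/65, mR=16/5; mL+mR=512/65 → advance +1; mR−mL=-96/65 → turn -1·90°
n=5: pose=(-7,6,S); sL=160/17, sR=32/13; mL=1312/221, mR=160/17; mL+mR=3392/221 → advance +1; mR−mL=768/221 → turn +1·90°
n=6: pose=(-7,5,E); sL=5, sR=10; mL=15/2, mR=5; mL+mR=25/2 → advance +1; mR−mL=-5/2 → turn -1·90°

0 16/9 16/13 176/117 16/9 -8 8 W
1 32/9 160/109 2464/981 32/9 -9 8 S
2 20/9 4 28/9 20/9 -9 7 E
3 160/29 32/17 1824/493 160/29 -8 7 S
4 16/5 80/13 304/65 16/5 -8 6 E
5 160/17 32/13 1312/221 160/17 -7 6 S
6 5 10 15/2 5 -7 5 E
final -6 5 S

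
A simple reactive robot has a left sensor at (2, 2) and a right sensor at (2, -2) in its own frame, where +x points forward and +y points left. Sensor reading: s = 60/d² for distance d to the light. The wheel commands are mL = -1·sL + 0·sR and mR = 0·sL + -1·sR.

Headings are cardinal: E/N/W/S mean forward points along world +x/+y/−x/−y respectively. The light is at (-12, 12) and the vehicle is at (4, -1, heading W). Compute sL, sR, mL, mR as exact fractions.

60/421 60/317 -60/421 -60/317

left sensor world pos  = (2, -3); dL² = 421
right sensor world pos = (2, 1); dR² = 317
sL = 60/421 = 60/421
sR = 60/317 = 60/317
mL = -1·sL + 0·sR = -60/421
mR = 0·sL + -1·sR = -60/317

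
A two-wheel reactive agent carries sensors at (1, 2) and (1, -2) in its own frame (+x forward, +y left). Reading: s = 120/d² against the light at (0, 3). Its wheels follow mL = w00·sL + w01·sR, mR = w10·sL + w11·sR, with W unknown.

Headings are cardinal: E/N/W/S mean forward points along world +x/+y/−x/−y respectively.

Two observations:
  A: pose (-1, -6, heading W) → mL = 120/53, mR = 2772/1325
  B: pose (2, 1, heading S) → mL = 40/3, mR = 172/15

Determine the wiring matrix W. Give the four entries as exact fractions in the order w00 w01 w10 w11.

obs A: pose=(-1,-6,W) → sL=24/25, sR=120/53, mL=120/53, mR=2772/1325
obs B: pose=(2,1,S) → sL=24/5, sR=40/3, mL=40/3, mR=172/15
sensor matrix S = [[24/25, 120/53], [24/5, 40/3]]; det S = 512/265
solve [mL_A; mL_B] = S·[w00; w01] and [mR_A; mR_B] = S·[w10; w11]:
  w00 = 0, w01 = 1, w10 = 1, w11 = 1/2

0 1 1 1/2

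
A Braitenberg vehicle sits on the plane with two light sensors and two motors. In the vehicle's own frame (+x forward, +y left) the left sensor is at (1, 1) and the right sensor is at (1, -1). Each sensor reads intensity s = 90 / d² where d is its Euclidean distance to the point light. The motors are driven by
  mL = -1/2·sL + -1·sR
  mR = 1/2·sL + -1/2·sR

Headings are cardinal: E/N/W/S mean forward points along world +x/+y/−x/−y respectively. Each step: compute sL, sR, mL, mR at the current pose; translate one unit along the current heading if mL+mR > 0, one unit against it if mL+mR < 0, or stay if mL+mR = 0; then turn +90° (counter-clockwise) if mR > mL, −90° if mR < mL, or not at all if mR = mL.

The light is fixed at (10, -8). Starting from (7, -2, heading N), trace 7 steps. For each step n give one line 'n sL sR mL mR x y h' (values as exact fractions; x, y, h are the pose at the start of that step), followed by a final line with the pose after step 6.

0 18/13 90/53 -1647/689 -108/689 7 -2 N
1 45/16 45/26 -1305/416 225/416 7 -3 W
2 90/17 18/5 -531/85 72/85 8 -3 S
3 9/5 45/13 -567/130 -54/65 8 -2 E
4 18/13 90/53 -1647/689 -108/689 7 -2 N
5 45/16 45/26 -1305/416 225/416 7 -3 W
6 90/17 18/5 -531/85 72/85 8 -3 S
final 8 -2 E

n=0: pose=(7,-2,N); sL=18/13, sR=90/53; mL=-1647/689, mR=-108/689; mL+mR=-135/53 → advance -1; mR−mL=1539/689 → turn +1·90°
n=1: pose=(7,-3,W); sL=45/16, sR=45/26; mL=-1305/416, mR=225/416; mL+mR=-135/52 → advance -1; mR−mL=765/208 → turn +1·90°
n=2: pose=(8,-3,S); sL=90/17, sR=18/5; mL=-531/85, mR=72/85; mL+mR=-27/5 → advance -1; mR−mL=603/85 → turn +1·90°
n=3: pose=(8,-2,E); sL=9/5, sR=45/13; mL=-567/130, mR=-54/65; mL+mR=-135/26 → advance -1; mR−mL=459/130 → turn +1·90°
n=4: pose=(7,-2,N); sL=18/13, sR=90/53; mL=-1647/689, mR=-108/689; mL+mR=-135/53 → advance -1; mR−mL=1539/689 → turn +1·90°
n=5: pose=(7,-3,W); sL=45/16, sR=45/26; mL=-1305/416, mR=225/416; mL+mR=-135/52 → advance -1; mR−mL=765/208 → turn +1·90°
n=6: pose=(8,-3,S); sL=90/17, sR=18/5; mL=-531/85, mR=72/85; mL+mR=-27/5 → advance -1; mR−mL=603/85 → turn +1·90°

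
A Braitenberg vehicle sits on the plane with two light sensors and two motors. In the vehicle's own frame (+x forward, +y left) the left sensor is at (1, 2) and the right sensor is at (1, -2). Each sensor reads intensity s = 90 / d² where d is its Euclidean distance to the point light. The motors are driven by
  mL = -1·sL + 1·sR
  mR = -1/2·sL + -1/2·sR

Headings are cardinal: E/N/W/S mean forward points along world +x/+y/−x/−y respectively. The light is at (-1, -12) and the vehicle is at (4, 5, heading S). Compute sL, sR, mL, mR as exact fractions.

left sensor world pos  = (6, 4); dL² = 305
right sensor world pos = (2, 4); dR² = 265
sL = 90/305 = 18/61
sR = 90/265 = 18/53
mL = -1·sL + 1·sR = 144/3233
mR = -1/2·sL + -1/2·sR = -1026/3233

18/61 18/53 144/3233 -1026/3233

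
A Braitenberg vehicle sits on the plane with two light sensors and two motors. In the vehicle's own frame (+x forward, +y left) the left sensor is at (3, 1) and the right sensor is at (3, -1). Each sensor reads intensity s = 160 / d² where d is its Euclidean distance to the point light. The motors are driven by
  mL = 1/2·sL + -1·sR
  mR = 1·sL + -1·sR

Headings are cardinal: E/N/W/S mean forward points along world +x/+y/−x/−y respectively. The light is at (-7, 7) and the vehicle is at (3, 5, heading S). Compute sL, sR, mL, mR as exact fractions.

80/73 80/53 -3720/3869 -1600/3869

left sensor world pos  = (4, 2); dL² = 146
right sensor world pos = (2, 2); dR² = 106
sL = 160/146 = 80/73
sR = 160/106 = 80/53
mL = 1/2·sL + -1·sR = -3720/3869
mR = 1·sL + -1·sR = -1600/3869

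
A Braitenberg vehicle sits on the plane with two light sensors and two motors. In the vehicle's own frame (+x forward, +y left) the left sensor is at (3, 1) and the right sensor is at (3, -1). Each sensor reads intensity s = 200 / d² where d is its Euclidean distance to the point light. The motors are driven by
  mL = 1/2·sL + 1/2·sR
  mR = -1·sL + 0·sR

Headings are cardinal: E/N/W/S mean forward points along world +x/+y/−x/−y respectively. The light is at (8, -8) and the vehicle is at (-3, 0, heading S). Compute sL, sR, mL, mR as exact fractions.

left sensor world pos  = (-2, -3); dL² = 125
right sensor world pos = (-4, -3); dR² = 169
sL = 200/125 = 8/5
sR = 200/169 = 200/169
mL = 1/2·sL + 1/2·sR = 1176/845
mR = -1·sL + 0·sR = -8/5

8/5 200/169 1176/845 -8/5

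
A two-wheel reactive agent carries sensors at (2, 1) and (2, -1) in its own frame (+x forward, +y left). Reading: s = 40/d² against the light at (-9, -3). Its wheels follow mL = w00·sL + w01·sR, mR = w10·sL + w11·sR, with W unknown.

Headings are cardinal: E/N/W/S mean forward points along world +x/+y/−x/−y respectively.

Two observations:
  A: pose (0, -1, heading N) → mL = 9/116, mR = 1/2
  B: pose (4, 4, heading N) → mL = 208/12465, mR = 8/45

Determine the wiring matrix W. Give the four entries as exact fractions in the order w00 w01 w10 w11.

obs A: pose=(0,-1,N) → sL=1/2, sR=10/29, mL=9/116, mR=1/2
obs B: pose=(4,4,N) → sL=8/45, sR=40/277, mL=208/12465, mR=8/45
sensor matrix S = [[1/2, 10/29], [8/45, 40/277]]; det S = 788/72297
solve [mL_A; mL_B] = S·[w00; w01] and [mR_A; mR_B] = S·[w10; w11]:
  w00 = 1/2, w01 = -1/2, w10 = 1, w11 = 0

1/2 -1/2 1 0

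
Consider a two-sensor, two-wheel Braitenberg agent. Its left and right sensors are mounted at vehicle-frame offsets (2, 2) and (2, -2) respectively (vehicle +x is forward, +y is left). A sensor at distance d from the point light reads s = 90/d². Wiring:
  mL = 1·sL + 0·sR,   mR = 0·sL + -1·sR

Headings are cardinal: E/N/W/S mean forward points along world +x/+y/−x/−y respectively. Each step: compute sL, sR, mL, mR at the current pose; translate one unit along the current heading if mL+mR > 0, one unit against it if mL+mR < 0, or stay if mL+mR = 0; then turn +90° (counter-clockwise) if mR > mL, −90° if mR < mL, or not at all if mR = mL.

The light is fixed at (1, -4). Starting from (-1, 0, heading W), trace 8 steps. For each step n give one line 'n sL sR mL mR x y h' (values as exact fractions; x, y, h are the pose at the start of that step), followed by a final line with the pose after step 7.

n=0: pose=(-1,0,W); sL=9/2, sR=45/26; mL=9/2, mR=-45/26; mL+mR=36/13 → advance +1; mR−mL=-81/13 → turn -1·90°
n=1: pose=(-2,0,N); sL=90/61, sR=90/37; mL=90/61, mR=-90/37; mL+mR=-2160/2257 → advance -1; mR−mL=-8820/2257 → turn -1·90°
n=2: pose=(-2,-1,E); sL=45/13, sR=45; mL=45/13, mR=-45; mL+mR=-540/13 → advance -1; mR−mL=-630/13 → turn -1·90°
n=3: pose=(-3,-1,S); sL=18, sR=90/37; mL=18, mR=-90/37; mL+mR=576/37 → advance +1; mR−mL=-756/37 → turn -1·90°
n=4: pose=(-3,-2,W); sL=5/2, sR=45/26; mL=5/2, mR=-45/26; mL+mR=10/13 → advance +1; mR−mL=-55/13 → turn -1·90°
n=5: pose=(-4,-2,N); sL=18/13, sR=18/5; mL=18/13, mR=-18/5; mL+mR=-144/65 → advance -1; mR−mL=-324/65 → turn -1·90°
n=6: pose=(-4,-3,E); sL=5, sR=9; mL=5, mR=-9; mL+mR=-4 → advance -1; mR−mL=-14 → turn -1·90°
n=7: pose=(-5,-3,S); sL=90/17, sR=18/13; mL=90/17, mR=-18/13; mL+mR=864/221 → advance +1; mR−mL=-1476/221 → turn -1·90°

0 9/2 45/26 9/2 -45/26 -1 0 W
1 90/61 90/37 90/61 -90/37 -2 0 N
2 45/13 45 45/13 -45 -2 -1 E
3 18 90/37 18 -90/37 -3 -1 S
4 5/2 45/26 5/2 -45/26 -3 -2 W
5 18/13 18/5 18/13 -18/5 -4 -2 N
6 5 9 5 -9 -4 -3 E
7 90/17 18/13 90/17 -18/13 -5 -3 S
final -5 -4 W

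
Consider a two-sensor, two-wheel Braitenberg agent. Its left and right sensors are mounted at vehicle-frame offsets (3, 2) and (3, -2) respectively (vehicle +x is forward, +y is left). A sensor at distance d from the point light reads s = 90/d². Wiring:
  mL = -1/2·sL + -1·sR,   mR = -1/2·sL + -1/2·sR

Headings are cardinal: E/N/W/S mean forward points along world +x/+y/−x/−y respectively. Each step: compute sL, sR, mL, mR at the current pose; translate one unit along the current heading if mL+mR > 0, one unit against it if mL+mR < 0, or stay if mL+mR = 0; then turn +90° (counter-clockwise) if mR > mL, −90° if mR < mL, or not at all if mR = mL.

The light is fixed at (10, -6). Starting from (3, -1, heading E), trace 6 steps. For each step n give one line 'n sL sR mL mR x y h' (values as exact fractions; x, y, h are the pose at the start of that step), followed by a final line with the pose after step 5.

n=0: pose=(3,-1,E); sL=18/13, sR=18/5; mL=-279/65, mR=-162/65; mL+mR=-441/65 → advance -1; mR−mL=9/5 → turn +1·90°
n=1: pose=(2,-1,N); sL=45/82, sR=9/10; mL=-963/820, mR=-297/410; mL+mR=-1557/820 → advance -1; mR−mL=9/20 → turn +1·90°
n=2: pose=(2,-2,W); sL=18/25, sR=90/157; mL=-3663/3925, mR=-2538/3925; mL+mR=-6201/3925 → advance -1; mR−mL=45/157 → turn +1·90°
n=3: pose=(3,-2,S); sL=45/13, sR=45/41; mL=-3015/1066, mR=-1215/533; mL+mR=-5445/1066 → advance -1; mR−mL=45/82 → turn +1·90°
n=4: pose=(3,-1,E); sL=18/13, sR=18/5; mL=-279/65, mR=-162/65; mL+mR=-441/65 → advance -1; mR−mL=9/5 → turn +1·90°
n=5: pose=(2,-1,N); sL=45/82, sR=9/10; mL=-963/820, mR=-297/410; mL+mR=-1557/820 → advance -1; mR−mL=9/20 → turn +1·90°

0 18/13 18/5 -279/65 -162/65 3 -1 E
1 45/82 9/10 -963/820 -297/410 2 -1 N
2 18/25 90/157 -3663/3925 -2538/3925 2 -2 W
3 45/13 45/41 -3015/1066 -1215/533 3 -2 S
4 18/13 18/5 -279/65 -162/65 3 -1 E
5 45/82 9/10 -963/820 -297/410 2 -1 N
final 2 -2 W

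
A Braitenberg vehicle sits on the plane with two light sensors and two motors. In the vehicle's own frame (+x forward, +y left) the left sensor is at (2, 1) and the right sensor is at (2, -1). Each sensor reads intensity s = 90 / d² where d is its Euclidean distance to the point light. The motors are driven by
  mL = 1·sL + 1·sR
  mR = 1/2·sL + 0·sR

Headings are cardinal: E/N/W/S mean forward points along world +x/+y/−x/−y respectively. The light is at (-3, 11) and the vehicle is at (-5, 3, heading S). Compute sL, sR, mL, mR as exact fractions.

left sensor world pos  = (-4, 1); dL² = 101
right sensor world pos = (-6, 1); dR² = 109
sL = 90/101 = 90/101
sR = 90/109 = 90/109
mL = 1·sL + 1·sR = 18900/11009
mR = 1/2·sL + 0·sR = 45/101

90/101 90/109 18900/11009 45/101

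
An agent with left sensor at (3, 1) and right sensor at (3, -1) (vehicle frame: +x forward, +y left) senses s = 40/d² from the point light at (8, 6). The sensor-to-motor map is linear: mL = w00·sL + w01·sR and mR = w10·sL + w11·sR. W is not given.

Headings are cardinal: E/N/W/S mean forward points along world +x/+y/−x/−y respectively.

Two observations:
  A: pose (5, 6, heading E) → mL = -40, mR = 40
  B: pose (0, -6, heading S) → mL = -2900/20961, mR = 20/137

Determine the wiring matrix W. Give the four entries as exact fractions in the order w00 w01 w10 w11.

-1/2 -1/2 1 0

obs A: pose=(5,6,E) → sL=40, sR=40, mL=-40, mR=40
obs B: pose=(0,-6,S) → sL=20/137, sR=20/153, mL=-2900/20961, mR=20/137
sensor matrix S = [[40, 40], [20/137, 20/153]]; det S = -12800/20961
solve [mL_A; mL_B] = S·[w00; w01] and [mR_A; mR_B] = S·[w10; w11]:
  w00 = -1/2, w01 = -1/2, w10 = 1, w11 = 0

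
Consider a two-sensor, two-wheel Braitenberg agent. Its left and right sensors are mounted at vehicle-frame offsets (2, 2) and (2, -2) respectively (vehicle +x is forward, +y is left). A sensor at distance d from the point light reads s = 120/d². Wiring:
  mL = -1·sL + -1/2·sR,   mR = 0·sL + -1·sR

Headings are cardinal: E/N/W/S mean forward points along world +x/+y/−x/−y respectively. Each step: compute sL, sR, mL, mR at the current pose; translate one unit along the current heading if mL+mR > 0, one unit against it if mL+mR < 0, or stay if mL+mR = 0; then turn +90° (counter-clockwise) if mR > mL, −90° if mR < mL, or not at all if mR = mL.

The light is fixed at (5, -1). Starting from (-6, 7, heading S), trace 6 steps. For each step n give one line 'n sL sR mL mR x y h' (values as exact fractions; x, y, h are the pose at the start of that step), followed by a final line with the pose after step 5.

0 40/39 24/41 -2108/1599 -24/41 -6 7 S
1 60/101 12/13 -1386/1313 -12/13 -6 8 E
2 120/317 120/221 -45540/70057 -120/221 -7 8 N
3 15/29 15/37 -1545/2146 -15/37 -7 7 W
4 40/39 24/41 -2108/1599 -24/41 -6 7 S
5 60/101 12/13 -1386/1313 -12/13 -6 8 E
final -7 8 N

n=0: pose=(-6,7,S); sL=40/39, sR=24/41; mL=-2108/1599, mR=-24/41; mL+mR=-3044/1599 → advance -1; mR−mL=1172/1599 → turn +1·90°
n=1: pose=(-6,8,E); sL=60/101, sR=12/13; mL=-1386/1313, mR=-12/13; mL+mR=-2598/1313 → advance -1; mR−mL=174/1313 → turn +1·90°
n=2: pose=(-7,8,N); sL=120/317, sR=120/221; mL=-45540/70057, mR=-120/221; mL+mR=-83580/70057 → advance -1; mR−mL=7500/70057 → turn +1·90°
n=3: pose=(-7,7,W); sL=15/29, sR=15/37; mL=-1545/2146, mR=-15/37; mL+mR=-2415/2146 → advance -1; mR−mL=675/2146 → turn +1·90°
n=4: pose=(-6,7,S); sL=40/39, sR=24/41; mL=-2108/1599, mR=-24/41; mL+mR=-3044/1599 → advance -1; mR−mL=1172/1599 → turn +1·90°
n=5: pose=(-6,8,E); sL=60/101, sR=12/13; mL=-1386/1313, mR=-12/13; mL+mR=-2598/1313 → advance -1; mR−mL=174/1313 → turn +1·90°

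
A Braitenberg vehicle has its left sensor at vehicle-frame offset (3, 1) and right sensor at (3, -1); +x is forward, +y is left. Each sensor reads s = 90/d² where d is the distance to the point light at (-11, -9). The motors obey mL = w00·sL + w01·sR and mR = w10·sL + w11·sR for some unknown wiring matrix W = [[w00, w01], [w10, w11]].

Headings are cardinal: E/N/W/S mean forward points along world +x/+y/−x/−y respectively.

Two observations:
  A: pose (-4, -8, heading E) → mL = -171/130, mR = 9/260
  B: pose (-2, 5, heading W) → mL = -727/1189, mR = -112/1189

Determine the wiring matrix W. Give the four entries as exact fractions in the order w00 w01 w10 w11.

-1 -1/2 -1 1

obs A: pose=(-4,-8,E) → sL=45/52, sR=9/10, mL=-171/130, mR=9/260
obs B: pose=(-2,5,W) → sL=18/41, sR=10/29, mL=-727/1189, mR=-112/1189
sensor matrix S = [[45/52, 9/10], [18/41, 10/29]]; det S = -14949/154570
solve [mL_A; mL_B] = S·[w00; w01] and [mR_A; mR_B] = S·[w10; w11]:
  w00 = -1, w01 = -1/2, w10 = -1, w11 = 1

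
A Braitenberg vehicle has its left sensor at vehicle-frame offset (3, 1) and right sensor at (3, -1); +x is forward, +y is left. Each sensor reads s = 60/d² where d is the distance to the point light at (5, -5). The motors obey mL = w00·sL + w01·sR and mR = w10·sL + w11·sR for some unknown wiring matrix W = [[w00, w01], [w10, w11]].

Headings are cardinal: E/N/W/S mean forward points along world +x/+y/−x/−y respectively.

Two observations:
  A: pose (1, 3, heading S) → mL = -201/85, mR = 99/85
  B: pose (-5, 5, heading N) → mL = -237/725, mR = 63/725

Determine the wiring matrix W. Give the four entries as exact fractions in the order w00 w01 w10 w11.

obs A: pose=(1,3,S) → sL=30/17, sR=6/5, mL=-201/85, mR=99/85
obs B: pose=(-5,5,N) → sL=6/29, sR=6/25, mL=-237/725, mR=63/725
sensor matrix S = [[30/17, 6/5], [6/29, 6/25]]; det S = 432/2465
solve [mL_A; mL_B] = S·[w00; w01] and [mR_A; mR_B] = S·[w10; w11]:
  w00 = -1, w01 = -1/2, w10 = 1, w11 = -1/2

-1 -1/2 1 -1/2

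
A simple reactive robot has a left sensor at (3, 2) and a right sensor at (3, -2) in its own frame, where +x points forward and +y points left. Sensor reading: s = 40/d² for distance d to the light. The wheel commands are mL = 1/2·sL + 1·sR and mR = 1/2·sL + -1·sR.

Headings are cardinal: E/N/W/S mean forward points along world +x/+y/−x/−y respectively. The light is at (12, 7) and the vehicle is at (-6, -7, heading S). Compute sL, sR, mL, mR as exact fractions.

left sensor world pos  = (-4, -10); dL² = 545
right sensor world pos = (-8, -10); dR² = 689
sL = 40/545 = 8/109
sR = 40/689 = 40/689
mL = 1/2·sL + 1·sR = 7116/75101
mR = 1/2·sL + -1·sR = -1604/75101

8/109 40/689 7116/75101 -1604/75101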